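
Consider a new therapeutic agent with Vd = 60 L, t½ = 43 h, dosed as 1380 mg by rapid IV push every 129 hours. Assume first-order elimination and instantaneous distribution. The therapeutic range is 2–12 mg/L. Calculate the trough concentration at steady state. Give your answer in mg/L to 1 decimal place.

3.3 mg/L

The dosing interval is 3 half-lives, so f = 2^(−3) = 0.125.
Accumulation ratio R = 1/(1 − f) = 1/0.875 = 8/7.
Single-dose peak C₀ = D/Vd = 1380/60 = 23 mg/L.
Steady-state peak Cmax,ss = C₀·R = 23 × 8/7 ≈ 26.286 mg/L.
Steady-state trough Cmin,ss = Cmax,ss·f ≈ 26.286 × 0.125 ≈ 3.286 mg/L.
Trough 3.3 mg/L vs MEC 2 mg/L: adequate.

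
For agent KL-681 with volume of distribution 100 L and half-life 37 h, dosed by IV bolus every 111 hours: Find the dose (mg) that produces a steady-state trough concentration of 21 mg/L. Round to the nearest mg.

14700 mg

τ/t½ = 111/37 ≈ 3, so f = (1/2)^(111/37) ≈ 0.125000.
Cmin,ss = (D/Vd)·f/(1−f), so D = Cmin,ss·Vd·(1−f)/f.
D = 21 × 100 × (1−f)/f ≈ 21 × 100 × 7.00000 ≈ 14700.00 mg.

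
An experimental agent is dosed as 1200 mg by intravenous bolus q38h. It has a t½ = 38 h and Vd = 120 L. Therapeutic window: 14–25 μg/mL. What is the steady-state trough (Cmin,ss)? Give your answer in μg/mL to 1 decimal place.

10.0 μg/mL

τ = 38 h = 1 half-life, so f = (1/2)^1 = 0.5.
Accumulation ratio R = 1/(1 − f) = 1/0.5 = 2/1.
Single-dose peak C₀ = D/Vd = 1200/120 = 10 μg/mL.
Steady-state peak Cmax,ss = C₀·R = 10 × 2/1 ≈ 20.000 μg/mL.
Steady-state trough Cmin,ss = Cmax,ss·f ≈ 20.000 × 0.5 ≈ 10.000 μg/mL.
Trough 10.0 μg/mL vs MEC 14 μg/mL: subtherapeutic.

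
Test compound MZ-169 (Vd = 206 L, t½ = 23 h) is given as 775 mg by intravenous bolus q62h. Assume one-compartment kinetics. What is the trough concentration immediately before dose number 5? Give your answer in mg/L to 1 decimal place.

f = (1/2)^(τ/t½) = (1/2)^(62/23) ≈ 0.1544.
C₀ = D/Vd = 775/206 ≈ 3.762 mg/L.
Before the 5th dose, 4 doses have been given. Superposition: Cmin = C₀·(f + f² + … + f^4).
≈ 3.762 × (0.1544 + 0.0238 + 0.0037 + 0.0006) ≈ 3.762 × 0.1825 ≈ 0.687 mg/L.

0.7 mg/L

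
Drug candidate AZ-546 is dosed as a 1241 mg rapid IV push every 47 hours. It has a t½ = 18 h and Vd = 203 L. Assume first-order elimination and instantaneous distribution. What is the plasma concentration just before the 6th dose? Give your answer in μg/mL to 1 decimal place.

1.2 μg/mL

f = (1/2)^(τ/t½) = (1/2)^(47/18) ≈ 0.1637.
C₀ = D/Vd = 1241/203 ≈ 6.113 μg/mL.
Before the 6th dose, 5 doses have been given. Superposition: Cmin = C₀·(f + f² + … + f^5).
≈ 6.113 × (0.1637 + 0.0268 + 0.0044 + 0.0007 + 0.0001) ≈ 6.113 × 0.1957 ≈ 1.196 μg/mL.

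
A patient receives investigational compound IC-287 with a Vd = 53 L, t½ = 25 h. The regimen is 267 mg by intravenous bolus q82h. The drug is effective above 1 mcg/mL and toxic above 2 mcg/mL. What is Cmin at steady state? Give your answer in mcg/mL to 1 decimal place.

0.6 mcg/mL

k = ln2/t½ = ln2/25 ≈ 0.027726 h⁻¹; fraction remaining f = e^(−kτ) = e^(−0.027726×82) ≈ 0.1029.
Single-dose peak C₀ = D/Vd = 267/53 ≈ 5.038 mcg/mL.
Steady-state trough Cmin,ss = C₀·f/(1−f) ≈ 5.038 × 0.1029/0.8971 ≈ 0.578 mcg/mL.
Trough 0.6 mcg/mL vs MEC 1 mcg/mL: subtherapeutic.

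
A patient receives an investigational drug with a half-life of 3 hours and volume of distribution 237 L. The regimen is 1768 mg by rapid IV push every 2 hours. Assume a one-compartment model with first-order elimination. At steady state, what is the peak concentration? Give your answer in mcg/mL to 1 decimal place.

Over one 2-h interval, 2/3 ≈ 0.66667 half-lives elapse, leaving f ≈ 0.6300 of each dose.
Accumulation ratio R = 1/(1 − f) ≈ 1/0.3700 ≈ 2.7027.
Each bolus raises the concentration by D/Vd = 1768/237 ≈ 7.460 mcg/mL.
Steady-state peak Cmax,ss = C₀·R ≈ 7.460 × 2.7027 ≈ 20.162 mcg/mL.

20.2 mcg/mL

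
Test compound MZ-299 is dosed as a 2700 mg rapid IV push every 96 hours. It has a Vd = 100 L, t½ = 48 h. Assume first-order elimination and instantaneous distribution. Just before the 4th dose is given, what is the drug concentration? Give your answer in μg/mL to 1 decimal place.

f = (1/2)^(τ/t½) = (1/2)^(96/48) ≈ 0.2500.
C₀ = D/Vd = 2700/100 ≈ 27.000 μg/mL.
Before the 4th dose, 3 doses have been given. Superposition: Cmin = C₀·(f + f² + … + f^3).
≈ 27.000 × (0.2500 + 0.0625 + 0.0156) ≈ 27.000 × 0.3281 ≈ 8.859 μg/mL.

8.9 μg/mL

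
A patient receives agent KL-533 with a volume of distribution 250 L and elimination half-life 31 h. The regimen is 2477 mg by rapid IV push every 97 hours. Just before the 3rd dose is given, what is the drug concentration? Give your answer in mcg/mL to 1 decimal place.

1.3 mcg/mL

f = (1/2)^(τ/t½) = (1/2)^(97/31) ≈ 0.1143.
C₀ = D/Vd = 2477/250 ≈ 9.908 mcg/mL.
Before the 3rd dose, 2 doses have been given. Superposition: Cmin = C₀·(f + f²).
≈ 9.908 × (0.1143 + 0.0131) ≈ 9.908 × 0.1274 ≈ 1.262 mcg/mL.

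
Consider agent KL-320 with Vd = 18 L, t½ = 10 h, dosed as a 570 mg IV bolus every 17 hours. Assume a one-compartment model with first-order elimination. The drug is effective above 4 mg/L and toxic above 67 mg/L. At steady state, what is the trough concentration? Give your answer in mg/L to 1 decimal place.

τ/t½ = 17/10 ≈ 1.7, so fraction remaining f = (1/2)^(17/10) ≈ 0.3078.
Accumulation ratio R = 1/(1 − f) ≈ 1/0.6922 ≈ 1.4447.
Single-dose peak C₀ = D/Vd = 570/18 ≈ 31.667 mg/L.
Steady-state peak Cmax,ss = C₀·R ≈ 31.667 × 1.4447 ≈ 45.749 mg/L.
One interval later, Cmin,ss = Cmax,ss·e^(−kτ) ≈ 45.749 × 0.3078 ≈ 14.082 mg/L.
Trough 14.1 mg/L vs MEC 4 mg/L: adequate.

14.1 mg/L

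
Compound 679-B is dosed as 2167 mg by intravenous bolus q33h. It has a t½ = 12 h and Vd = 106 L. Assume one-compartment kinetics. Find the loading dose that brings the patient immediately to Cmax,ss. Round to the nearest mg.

f = (1/2)^(33/12) ≈ 0.148651; accumulation ratio R = 1/(1−f) ≈ 1.17461.
Loading dose to hit Cmax,ss on first dose: D_load = D_maint·R ≈ 2167 × 1.17461 ≈ 2545.38 mg.

2545 mg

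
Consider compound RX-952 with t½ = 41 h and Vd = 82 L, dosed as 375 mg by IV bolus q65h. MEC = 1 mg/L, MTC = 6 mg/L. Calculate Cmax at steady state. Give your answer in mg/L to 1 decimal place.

6.9 mg/L

Over one 65-h interval, 65/41 ≈ 1.5854 half-lives elapse, leaving f ≈ 0.3332 of each dose.
Accumulation ratio R = 1/(1 − f) ≈ 1/0.6668 ≈ 1.4997.
Each bolus raises the concentration by D/Vd = 375/82 ≈ 4.573 mg/L.
Cmax,ss = C₀/(1 − f) ≈ 4.573/0.6668 ≈ 6.858 mg/L.
Peak 6.9 mg/L vs MTC 6 mg/L: exceeds toxic threshold.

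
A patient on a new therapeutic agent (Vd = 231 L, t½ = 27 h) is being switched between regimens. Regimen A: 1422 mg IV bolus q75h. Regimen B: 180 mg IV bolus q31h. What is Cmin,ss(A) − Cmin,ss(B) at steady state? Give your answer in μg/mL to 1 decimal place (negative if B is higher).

Regimen A: f = (1/2)^(75/27) ≈ 0.1458; Cmin,ss = (1422/231)·f/(1−f) ≈ 1.051 μg/mL.
Regimen B: f = (1/2)^(31/27) ≈ 0.4512; Cmin,ss = (180/231)·f/(1−f) ≈ 0.641 μg/mL.
Difference ≈ 1.051 − 0.641 ≈ 0.410 μg/mL.

0.4 μg/mL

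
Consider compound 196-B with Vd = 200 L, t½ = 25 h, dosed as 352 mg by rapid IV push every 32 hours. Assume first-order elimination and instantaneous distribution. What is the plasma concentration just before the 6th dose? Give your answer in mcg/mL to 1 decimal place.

1.2 mcg/mL

f = (1/2)^(τ/t½) = (1/2)^(32/25) ≈ 0.4118.
C₀ = D/Vd = 352/200 ≈ 1.760 mcg/mL.
Before the 6th dose, 5 doses have been given. Superposition: Cmin = C₀·(f + f² + … + f^5).
≈ 1.760 × (0.4118 + 0.1696 + 0.0698 + 0.0288 + 0.0118) ≈ 1.760 × 0.6918 ≈ 1.218 mcg/mL.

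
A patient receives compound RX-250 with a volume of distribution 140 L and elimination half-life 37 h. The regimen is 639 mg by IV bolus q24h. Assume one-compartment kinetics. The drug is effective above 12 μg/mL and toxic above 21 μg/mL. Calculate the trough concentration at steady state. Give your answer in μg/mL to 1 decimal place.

Over one 24-h interval, 24/37 ≈ 0.64865 half-lives elapse, leaving f ≈ 0.6379 of each dose.
Single-dose peak C₀ = D/Vd = 639/140 ≈ 4.564 μg/mL.
Steady-state trough Cmin,ss = C₀·f/(1−f) ≈ 4.564 × 0.6379/0.3621 ≈ 8.040 μg/mL.
Trough 8.0 μg/mL vs MEC 12 μg/mL: subtherapeutic.

8.0 μg/mL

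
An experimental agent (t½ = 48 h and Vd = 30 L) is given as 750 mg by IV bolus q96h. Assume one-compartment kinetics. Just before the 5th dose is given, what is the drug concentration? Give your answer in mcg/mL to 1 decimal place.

f = (1/2)^(τ/t½) = (1/2)^(96/48) ≈ 0.2500.
C₀ = D/Vd = 750/30 ≈ 25.000 mcg/mL.
Before the 5th dose, 4 doses have been given. Superposition: Cmin = C₀·(f + f² + … + f^4).
≈ 25.000 × (0.2500 + 0.0625 + 0.0156 + 0.0039) ≈ 25.000 × 0.3320 ≈ 8.300 mcg/mL.

8.3 mcg/mL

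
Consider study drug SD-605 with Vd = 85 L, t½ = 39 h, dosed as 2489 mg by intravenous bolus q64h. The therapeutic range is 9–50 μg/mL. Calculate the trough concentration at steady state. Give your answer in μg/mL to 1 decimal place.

13.8 μg/mL

k = ln2/t½ = ln2/39 ≈ 0.017773 h⁻¹; fraction remaining f = e^(−kτ) = e^(−0.017773×64) ≈ 0.3206.
Accumulation ratio R = 1/(1 − f) ≈ 1/0.6794 ≈ 1.4719.
Each bolus raises the concentration by D/Vd = 2489/85 ≈ 29.282 μg/mL.
Cmax,ss = C₀/(1 − f) ≈ 29.282/0.6794 ≈ 43.100 μg/mL.
One interval later, Cmin,ss = Cmax,ss·e^(−kτ) ≈ 43.100 × 0.3206 ≈ 13.818 μg/mL.
Trough 13.8 μg/mL vs MEC 9 μg/mL: adequate.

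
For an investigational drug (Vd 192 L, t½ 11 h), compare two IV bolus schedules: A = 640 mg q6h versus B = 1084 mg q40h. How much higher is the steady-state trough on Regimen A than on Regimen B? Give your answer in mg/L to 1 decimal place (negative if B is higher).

Regimen A: f = (1/2)^(6/11) ≈ 0.6852; Cmin,ss = (640/192)·f/(1−f) ≈ 7.255 mg/L.
Regimen B: f = (1/2)^(40/11) ≈ 0.0804; Cmin,ss = (1084/192)·f/(1−f) ≈ 0.494 mg/L.
Difference ≈ 7.255 − 0.494 ≈ 6.761 mg/L.

6.8 mg/L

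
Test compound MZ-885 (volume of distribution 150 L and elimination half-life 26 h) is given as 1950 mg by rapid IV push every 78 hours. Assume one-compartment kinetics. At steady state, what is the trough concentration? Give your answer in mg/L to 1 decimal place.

The dosing interval is 3 half-lives, so f = 2^(−3) = 0.125.
At steady state, R = 1/(1 − 0.125) = 8/7.
Single-dose peak C₀ = D/Vd = 1950/150 = 13 mg/L.
Steady-state peak Cmax,ss = C₀·R = 13 × 8/7 ≈ 14.857 mg/L.
Steady-state trough Cmin,ss = Cmax,ss·f ≈ 14.857 × 0.125 ≈ 1.857 mg/L.

1.9 mg/L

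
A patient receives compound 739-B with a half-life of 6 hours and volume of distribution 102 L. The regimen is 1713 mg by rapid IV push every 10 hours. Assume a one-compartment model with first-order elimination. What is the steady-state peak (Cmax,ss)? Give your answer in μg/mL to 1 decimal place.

24.5 μg/mL

k = ln2/t½ = ln2/6 ≈ 0.115525 h⁻¹; fraction remaining f = e^(−kτ) = e^(−0.115525×10) ≈ 0.3150.
At steady state, accumulation factor R = 1/(1 − e^(−kτ)) ≈ 1.4599.
Single-dose peak C₀ = D/Vd = 1713/102 ≈ 16.794 μg/mL.
Steady-state peak Cmax,ss = C₀·R ≈ 16.794 × 1.4599 ≈ 24.518 μg/mL.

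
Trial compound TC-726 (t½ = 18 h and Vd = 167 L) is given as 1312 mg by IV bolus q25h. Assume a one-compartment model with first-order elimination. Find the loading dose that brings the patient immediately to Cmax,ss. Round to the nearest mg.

2122 mg

f = (1/2)^(25/18) ≈ 0.381859; accumulation ratio R = 1/(1−f) ≈ 1.61775.
Loading dose to hit Cmax,ss on first dose: D_load = D_maint·R ≈ 1312 × 1.61775 ≈ 2122.49 mg.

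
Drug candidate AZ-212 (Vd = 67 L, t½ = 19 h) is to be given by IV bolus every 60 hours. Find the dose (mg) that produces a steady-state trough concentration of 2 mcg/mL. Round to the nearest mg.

1062 mg

τ/t½ = 60/19 ≈ 3.1579, so f = (1/2)^(60/19) ≈ 0.112042.
Cmin,ss = (D/Vd)·f/(1−f), so D = Cmin,ss·Vd·(1−f)/f.
D = 2 × 67 × (1−f)/f ≈ 2 × 67 × 7.92522 ≈ 1061.98 mg.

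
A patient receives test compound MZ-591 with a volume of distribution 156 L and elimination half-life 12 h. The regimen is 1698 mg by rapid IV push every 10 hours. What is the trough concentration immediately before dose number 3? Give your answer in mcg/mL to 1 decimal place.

f = (1/2)^(τ/t½) = (1/2)^(10/12) ≈ 0.5612.
C₀ = D/Vd = 1698/156 ≈ 10.885 mcg/mL.
Before the 3rd dose, 2 doses have been given. Superposition: Cmin = C₀·(f + f²).
≈ 10.885 × (0.5612 + 0.3149) ≈ 10.885 × 0.8761 ≈ 9.536 mcg/mL.

9.5 mcg/mL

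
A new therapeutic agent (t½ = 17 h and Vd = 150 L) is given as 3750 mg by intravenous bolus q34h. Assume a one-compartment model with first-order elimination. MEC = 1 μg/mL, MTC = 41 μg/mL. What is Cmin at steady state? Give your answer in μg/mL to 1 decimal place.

8.3 μg/mL

τ = 34 h = 2 half-lives, so f = (1/2)^2 = 0.25.
Accumulation ratio R = 1/(1 − f) = 1/0.75 = 4/3.
Single-dose peak C₀ = D/Vd = 3750/150 = 25 μg/mL.
Steady-state peak Cmax,ss = C₀·R = 25 × 4/3 ≈ 33.333 μg/mL.
Steady-state trough Cmin,ss = Cmax,ss·f ≈ 33.333 × 0.25 ≈ 8.333 μg/mL.
Trough 8.3 μg/mL vs MEC 1 μg/mL: adequate.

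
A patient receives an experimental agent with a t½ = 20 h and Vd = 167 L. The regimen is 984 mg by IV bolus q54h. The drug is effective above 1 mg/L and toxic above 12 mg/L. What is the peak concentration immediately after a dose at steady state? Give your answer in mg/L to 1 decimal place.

7.0 mg/L

Over one 54-h interval, 54/20 ≈ 2.7 half-lives elapse, leaving f ≈ 0.1539 of each dose.
At steady state, accumulation factor R = 1/(1 − e^(−kτ)) ≈ 1.1819.
Each bolus raises the concentration by D/Vd = 984/167 ≈ 5.892 mg/L.
Steady-state peak Cmax,ss = C₀·R ≈ 5.892 × 1.1819 ≈ 6.964 mg/L.
Peak 7.0 mg/L vs MTC 12 mg/L: below toxic threshold.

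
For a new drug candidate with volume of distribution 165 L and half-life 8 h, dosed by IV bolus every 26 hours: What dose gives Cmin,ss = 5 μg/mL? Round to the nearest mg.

7024 mg

τ/t½ = 26/8 ≈ 3.25, so f = (1/2)^(26/8) ≈ 0.105112.
Cmin,ss = (D/Vd)·f/(1−f), so D = Cmin,ss·Vd·(1−f)/f.
D = 5 × 165 × (1−f)/f ≈ 5 × 165 × 8.51366 ≈ 7023.77 mg.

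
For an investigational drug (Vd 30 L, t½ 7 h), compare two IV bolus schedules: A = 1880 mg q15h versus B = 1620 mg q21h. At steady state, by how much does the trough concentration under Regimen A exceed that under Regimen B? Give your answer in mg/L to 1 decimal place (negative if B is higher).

10.6 mg/L

Regimen A: f = (1/2)^(15/7) ≈ 0.2264; Cmin,ss = (1880/30)·f/(1−f) ≈ 18.340 mg/L.
Regimen B: f = (1/2)^(21/7) ≈ 0.1250; Cmin,ss = (1620/30)·f/(1−f) ≈ 7.714 mg/L.
Difference ≈ 18.340 − 7.714 ≈ 10.626 mg/L.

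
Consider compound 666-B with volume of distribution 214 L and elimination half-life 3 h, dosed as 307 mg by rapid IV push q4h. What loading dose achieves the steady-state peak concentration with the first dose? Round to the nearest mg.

509 mg

f = (1/2)^(4/3) ≈ 0.396850; accumulation ratio R = 1/(1−f) ≈ 1.65796.
Loading dose to hit Cmax,ss on first dose: D_load = D_maint·R ≈ 307 × 1.65796 ≈ 508.99 mg.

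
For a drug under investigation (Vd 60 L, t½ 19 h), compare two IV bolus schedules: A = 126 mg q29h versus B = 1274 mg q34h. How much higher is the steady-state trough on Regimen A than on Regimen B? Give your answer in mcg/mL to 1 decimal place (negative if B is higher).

-7.5 mcg/mL

Regimen A: f = (1/2)^(29/19) ≈ 0.3472; Cmin,ss = (126/60)·f/(1−f) ≈ 1.117 mcg/mL.
Regimen B: f = (1/2)^(34/19) ≈ 0.2893; Cmin,ss = (1274/60)·f/(1−f) ≈ 8.643 mcg/mL.
Difference ≈ 1.117 − 8.643 ≈ -7.526 mcg/mL.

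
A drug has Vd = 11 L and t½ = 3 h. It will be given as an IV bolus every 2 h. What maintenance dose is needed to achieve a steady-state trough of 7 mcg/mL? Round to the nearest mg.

τ/t½ = 2/3 ≈ 0.66667, so f = (1/2)^(2/3) ≈ 0.629961.
Cmin,ss = (D/Vd)·f/(1−f), so D = Cmin,ss·Vd·(1−f)/f.
D = 7 × 11 × (1−f)/f ≈ 7 × 11 × 0.58740 ≈ 45.23 mg.

45 mg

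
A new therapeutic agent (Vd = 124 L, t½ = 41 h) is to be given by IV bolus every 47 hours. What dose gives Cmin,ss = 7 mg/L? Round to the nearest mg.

τ/t½ = 47/41 ≈ 1.1463, so f = (1/2)^(47/41) ≈ 0.451769.
Cmin,ss = (D/Vd)·f/(1−f), so D = Cmin,ss·Vd·(1−f)/f.
D = 7 × 124 × (1−f)/f ≈ 7 × 124 × 1.21352 ≈ 1053.34 mg.

1053 mg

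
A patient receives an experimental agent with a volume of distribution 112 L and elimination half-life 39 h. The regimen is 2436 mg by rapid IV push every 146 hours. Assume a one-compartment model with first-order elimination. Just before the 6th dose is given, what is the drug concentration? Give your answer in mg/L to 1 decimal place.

1.8 mg/L

f = (1/2)^(τ/t½) = (1/2)^(146/39) ≈ 0.0747.
C₀ = D/Vd = 2436/112 ≈ 21.750 mg/L.
Before the 6th dose, 5 doses have been given. Superposition: Cmin = C₀·(f + f² + … + f^5).
≈ 21.750 × (0.0747 + 0.0056 + 0.0004 + 0.0000 + 0.0000) ≈ 21.750 × 0.0807 ≈ 1.755 mg/L.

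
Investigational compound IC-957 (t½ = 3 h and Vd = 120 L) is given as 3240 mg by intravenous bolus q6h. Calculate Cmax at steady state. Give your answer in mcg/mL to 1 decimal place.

36.0 mcg/mL

τ = 6 h = 2 half-lives, so f = (1/2)^2 = 0.25.
At steady state, R = 1/(1 − 0.25) = 4/3.
Single-dose peak C₀ = D/Vd = 3240/120 = 27 mcg/mL.
Steady-state peak Cmax,ss = C₀·R = 27 × 4/3 ≈ 36.000 mcg/mL.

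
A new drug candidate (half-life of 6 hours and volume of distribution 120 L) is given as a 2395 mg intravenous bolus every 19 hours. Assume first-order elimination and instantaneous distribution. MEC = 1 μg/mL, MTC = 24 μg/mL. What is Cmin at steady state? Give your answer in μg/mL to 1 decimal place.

2.5 μg/mL

τ/t½ = 19/6 ≈ 3.1667, so fraction remaining f = (1/2)^(19/6) ≈ 0.1114.
Each bolus raises the concentration by D/Vd = 2395/120 ≈ 19.958 μg/mL.
Steady-state trough Cmin,ss = C₀·f/(1−f) ≈ 19.958 × 0.1114/0.8886 ≈ 2.502 μg/mL.
Trough 2.5 μg/mL vs MEC 1 μg/mL: adequate.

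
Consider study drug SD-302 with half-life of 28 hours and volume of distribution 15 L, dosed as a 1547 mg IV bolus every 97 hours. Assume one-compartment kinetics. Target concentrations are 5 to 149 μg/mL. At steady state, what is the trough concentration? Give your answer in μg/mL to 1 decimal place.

10.3 μg/mL

τ/t½ = 97/28 ≈ 3.4643, so fraction remaining f = (1/2)^(97/28) ≈ 0.0906.
At steady state, accumulation factor R = 1/(1 − e^(−kτ)) ≈ 1.0996.
Single-dose peak C₀ = D/Vd = 1547/15 ≈ 103.133 μg/mL.
Cmax,ss = C₀/(1 − f) ≈ 103.133/0.9094 ≈ 113.408 μg/mL.
One interval later, Cmin,ss = Cmax,ss·e^(−kτ) ≈ 113.408 × 0.0906 ≈ 10.275 μg/mL.
Trough 10.3 μg/mL vs MEC 5 μg/mL: adequate.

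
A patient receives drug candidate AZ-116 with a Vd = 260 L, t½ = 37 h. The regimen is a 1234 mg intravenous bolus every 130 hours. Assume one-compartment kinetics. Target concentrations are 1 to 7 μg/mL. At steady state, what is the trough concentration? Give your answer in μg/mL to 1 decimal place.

0.5 μg/mL

τ/t½ = 130/37 ≈ 3.5135, so fraction remaining f = (1/2)^(130/37) ≈ 0.0876.
At steady state, accumulation factor R = 1/(1 − e^(−kτ)) ≈ 1.0960.
Single-dose peak C₀ = D/Vd = 1234/260 ≈ 4.746 μg/mL.
Steady-state peak Cmax,ss = C₀·R ≈ 4.746 × 1.0960 ≈ 5.202 μg/mL.
One interval later, Cmin,ss = Cmax,ss·e^(−kτ) ≈ 5.202 × 0.0876 ≈ 0.456 μg/mL.
Trough 0.5 μg/mL vs MEC 1 μg/mL: subtherapeutic.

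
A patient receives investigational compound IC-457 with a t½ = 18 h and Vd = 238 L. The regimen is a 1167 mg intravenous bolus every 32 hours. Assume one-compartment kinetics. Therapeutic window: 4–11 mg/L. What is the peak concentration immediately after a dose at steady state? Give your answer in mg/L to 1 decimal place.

6.9 mg/L

τ/t½ = 32/18 ≈ 1.7778, so fraction remaining f = (1/2)^(32/18) ≈ 0.2916.
At steady state, accumulation factor R = 1/(1 − e^(−kτ)) ≈ 1.4116.
Single-dose peak C₀ = D/Vd = 1167/238 ≈ 4.903 mg/L.
Steady-state peak Cmax,ss = C₀·R ≈ 4.903 × 1.4116 ≈ 6.921 mg/L.
Peak 6.9 mg/L vs MTC 11 mg/L: below toxic threshold.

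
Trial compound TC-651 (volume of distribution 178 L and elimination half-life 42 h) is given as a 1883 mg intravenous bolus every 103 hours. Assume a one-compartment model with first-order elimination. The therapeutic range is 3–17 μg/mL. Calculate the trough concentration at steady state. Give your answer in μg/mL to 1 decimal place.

2.4 μg/mL

τ/t½ = 103/42 ≈ 2.4524, so fraction remaining f = (1/2)^(103/42) ≈ 0.1827.
Accumulation ratio R = 1/(1 − f) ≈ 1/0.8173 ≈ 1.2235.
Each bolus raises the concentration by D/Vd = 1883/178 ≈ 10.579 μg/mL.
Steady-state peak Cmax,ss = C₀·R ≈ 10.579 × 1.2235 ≈ 12.943 μg/mL.
One interval later, Cmin,ss = Cmax,ss·e^(−kτ) ≈ 12.943 × 0.1827 ≈ 2.365 μg/mL.
Trough 2.4 μg/mL vs MEC 3 μg/mL: subtherapeutic.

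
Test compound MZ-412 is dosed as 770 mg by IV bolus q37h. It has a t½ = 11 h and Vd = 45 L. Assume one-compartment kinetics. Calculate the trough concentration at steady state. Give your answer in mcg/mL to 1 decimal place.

1.8 mcg/mL

τ/t½ = 37/11 ≈ 3.3636, so fraction remaining f = (1/2)^(37/11) ≈ 0.0972.
Accumulation ratio R = 1/(1 − f) ≈ 1/0.9028 ≈ 1.1077.
Single-dose peak C₀ = D/Vd = 770/45 ≈ 17.111 mcg/mL.
Cmax,ss = C₀/(1 − f) ≈ 17.111/0.9028 ≈ 18.953 mcg/mL.
One interval later, Cmin,ss = Cmax,ss·e^(−kτ) ≈ 18.953 × 0.0972 ≈ 1.842 mcg/mL.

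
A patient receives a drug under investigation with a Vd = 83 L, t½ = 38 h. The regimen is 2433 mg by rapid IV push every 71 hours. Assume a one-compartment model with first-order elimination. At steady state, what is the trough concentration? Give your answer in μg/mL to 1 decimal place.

11.1 μg/mL

Over one 71-h interval, 71/38 ≈ 1.8684 half-lives elapse, leaving f ≈ 0.2739 of each dose.
Single-dose peak C₀ = D/Vd = 2433/83 ≈ 29.313 μg/mL.
Steady-state trough Cmin,ss = C₀·f/(1−f) ≈ 29.313 × 0.2739/0.7261 ≈ 11.057 μg/mL.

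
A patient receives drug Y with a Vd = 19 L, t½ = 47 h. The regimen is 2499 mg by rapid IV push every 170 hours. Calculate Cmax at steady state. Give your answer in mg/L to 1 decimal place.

Over one 170-h interval, 170/47 ≈ 3.617 half-lives elapse, leaving f ≈ 0.0815 of each dose.
At steady state, accumulation factor R = 1/(1 − e^(−kτ)) ≈ 1.0887.
Single-dose peak C₀ = D/Vd = 2499/19 ≈ 131.526 mg/L.
Steady-state peak Cmax,ss = C₀·R ≈ 131.526 × 1.0887 ≈ 143.192 mg/L.

143.2 mg/L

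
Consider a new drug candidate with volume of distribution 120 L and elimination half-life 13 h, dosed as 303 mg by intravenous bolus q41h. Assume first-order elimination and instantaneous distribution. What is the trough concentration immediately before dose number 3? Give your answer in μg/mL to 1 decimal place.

0.3 μg/mL

f = (1/2)^(τ/t½) = (1/2)^(41/13) ≈ 0.1124.
C₀ = D/Vd = 303/120 ≈ 2.525 μg/mL.
Before the 3rd dose, 2 doses have been given. Superposition: Cmin = C₀·(f + f²).
≈ 2.525 × (0.1124 + 0.0126) ≈ 2.525 × 0.1250 ≈ 0.316 μg/mL.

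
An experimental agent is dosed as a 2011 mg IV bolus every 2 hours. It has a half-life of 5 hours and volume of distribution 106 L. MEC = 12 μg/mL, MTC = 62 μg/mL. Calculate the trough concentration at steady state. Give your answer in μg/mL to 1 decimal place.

59.4 μg/mL

k = ln2/t½ = ln2/5 ≈ 0.138629 h⁻¹; fraction remaining f = e^(−kτ) = e^(−0.138629×2) ≈ 0.7579.
Single-dose peak C₀ = D/Vd = 2011/106 ≈ 18.972 μg/mL.
Steady-state trough Cmin,ss = C₀·f/(1−f) ≈ 18.972 × 0.7579/0.2421 ≈ 59.392 μg/mL.
Trough 59.4 μg/mL vs MEC 12 μg/mL: adequate.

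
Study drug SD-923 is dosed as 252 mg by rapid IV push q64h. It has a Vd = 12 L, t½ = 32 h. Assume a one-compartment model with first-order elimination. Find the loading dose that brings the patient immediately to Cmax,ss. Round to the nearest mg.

336 mg

f = (1/2)^(64/32) ≈ 0.250000; accumulation ratio R = 1/(1−f) ≈ 1.33333.
Loading dose to hit Cmax,ss on first dose: D_load = D_maint·R ≈ 252 × 1.33333 ≈ 336.00 mg.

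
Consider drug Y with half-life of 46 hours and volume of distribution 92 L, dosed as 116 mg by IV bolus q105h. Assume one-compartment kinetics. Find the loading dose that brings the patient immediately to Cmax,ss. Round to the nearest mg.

146 mg

f = (1/2)^(105/46) ≈ 0.205526; accumulation ratio R = 1/(1−f) ≈ 1.25869.
Loading dose to hit Cmax,ss on first dose: D_load = D_maint·R ≈ 116 × 1.25869 ≈ 146.01 mg.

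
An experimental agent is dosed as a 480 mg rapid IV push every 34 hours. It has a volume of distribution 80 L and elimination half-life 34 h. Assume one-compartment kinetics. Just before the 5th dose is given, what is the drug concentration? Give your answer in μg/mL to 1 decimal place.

5.6 μg/mL

f = (1/2)^(τ/t½) = (1/2)^(34/34) ≈ 0.5000.
C₀ = D/Vd = 480/80 ≈ 6.000 μg/mL.
Before the 5th dose, 4 doses have been given. Superposition: Cmin = C₀·(f + f² + … + f^4).
≈ 6.000 × (0.5000 + 0.2500 + 0.1250 + 0.0625) ≈ 6.000 × 0.9375 ≈ 5.625 μg/mL.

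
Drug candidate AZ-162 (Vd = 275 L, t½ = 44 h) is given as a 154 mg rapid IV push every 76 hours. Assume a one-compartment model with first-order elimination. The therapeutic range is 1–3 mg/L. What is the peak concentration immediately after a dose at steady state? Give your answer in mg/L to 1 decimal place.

0.8 mg/L

k = ln2/t½ = ln2/44 ≈ 0.015753 h⁻¹; fraction remaining f = e^(−kτ) = e^(−0.015753×76) ≈ 0.3020.
At steady state, accumulation factor R = 1/(1 − e^(−kτ)) ≈ 1.4327.
Each bolus raises the concentration by D/Vd = 154/275 ≈ 0.560 mg/L.
Cmax,ss = C₀/(1 − f) ≈ 0.560/0.6980 ≈ 0.802 mg/L.
Peak 0.8 mg/L vs MTC 3 mg/L: below toxic threshold.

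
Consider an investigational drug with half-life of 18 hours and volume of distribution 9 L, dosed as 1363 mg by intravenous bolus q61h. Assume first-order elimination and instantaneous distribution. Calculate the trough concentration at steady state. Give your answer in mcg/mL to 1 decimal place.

16.0 mcg/mL

Over one 61-h interval, 61/18 ≈ 3.3889 half-lives elapse, leaving f ≈ 0.0955 of each dose.
At steady state, accumulation factor R = 1/(1 − e^(−kτ)) ≈ 1.1056.
Single-dose peak C₀ = D/Vd = 1363/9 ≈ 151.444 mcg/mL.
Cmax,ss = C₀/(1 − f) ≈ 151.444/0.9045 ≈ 167.434 mcg/mL.
One interval later, Cmin,ss = Cmax,ss·e^(−kτ) ≈ 167.434 × 0.0955 ≈ 15.990 mcg/mL.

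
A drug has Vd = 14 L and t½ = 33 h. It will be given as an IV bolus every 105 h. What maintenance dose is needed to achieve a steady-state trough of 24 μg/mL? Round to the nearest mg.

2713 mg

τ/t½ = 105/33 ≈ 3.1818, so f = (1/2)^(105/33) ≈ 0.110199.
Cmin,ss = (D/Vd)·f/(1−f), so D = Cmin,ss·Vd·(1−f)/f.
D = 24 × 14 × (1−f)/f ≈ 24 × 14 × 8.07449 ≈ 2713.03 mg.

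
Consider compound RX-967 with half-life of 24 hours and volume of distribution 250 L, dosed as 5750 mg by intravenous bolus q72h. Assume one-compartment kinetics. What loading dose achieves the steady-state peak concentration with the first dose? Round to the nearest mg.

f = (1/2)^(72/24) ≈ 0.125000; accumulation ratio R = 1/(1−f) ≈ 1.14286.
Loading dose to hit Cmax,ss on first dose: D_load = D_maint·R ≈ 5750 × 1.14286 ≈ 6571.44 mg.

6571 mg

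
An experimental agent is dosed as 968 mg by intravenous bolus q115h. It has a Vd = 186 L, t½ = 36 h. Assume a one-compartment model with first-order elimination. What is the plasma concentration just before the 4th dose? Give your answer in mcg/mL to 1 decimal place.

0.6 mcg/mL

f = (1/2)^(τ/t½) = (1/2)^(115/36) ≈ 0.1092.
C₀ = D/Vd = 968/186 ≈ 5.204 mcg/mL.
Before the 4th dose, 3 doses have been given. Superposition: Cmin = C₀·(f + f² + … + f^3).
≈ 5.204 × (0.1092 + 0.0119 + 0.0013) ≈ 5.204 × 0.1224 ≈ 0.637 mcg/mL.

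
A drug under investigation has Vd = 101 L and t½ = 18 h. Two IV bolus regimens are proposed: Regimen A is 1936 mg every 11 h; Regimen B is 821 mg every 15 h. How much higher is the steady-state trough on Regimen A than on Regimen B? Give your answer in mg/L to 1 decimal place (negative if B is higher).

Regimen A: f = (1/2)^(11/18) ≈ 0.6547; Cmin,ss = (1936/101)·f/(1−f) ≈ 36.344 mg/L.
Regimen B: f = (1/2)^(15/18) ≈ 0.5612; Cmin,ss = (821/101)·f/(1−f) ≈ 10.396 mg/L.
Difference ≈ 36.344 − 10.396 ≈ 25.948 mg/L.

25.9 mg/L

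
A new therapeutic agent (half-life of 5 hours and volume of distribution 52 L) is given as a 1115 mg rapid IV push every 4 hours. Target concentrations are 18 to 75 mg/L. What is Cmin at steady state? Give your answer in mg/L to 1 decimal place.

28.9 mg/L

τ/t½ = 4/5 ≈ 0.8, so fraction remaining f = (1/2)^(4/5) ≈ 0.5743.
Accumulation ratio R = 1/(1 − f) ≈ 1/0.4257 ≈ 2.3491.
Single-dose peak C₀ = D/Vd = 1115/52 ≈ 21.442 mg/L.
Steady-state peak Cmax,ss = C₀·R ≈ 21.442 × 2.3491 ≈ 50.369 mg/L.
One interval later, Cmin,ss = Cmax,ss·e^(−kτ) ≈ 50.369 × 0.5743 ≈ 28.927 mg/L.
Trough 28.9 mg/L vs MEC 18 mg/L: adequate.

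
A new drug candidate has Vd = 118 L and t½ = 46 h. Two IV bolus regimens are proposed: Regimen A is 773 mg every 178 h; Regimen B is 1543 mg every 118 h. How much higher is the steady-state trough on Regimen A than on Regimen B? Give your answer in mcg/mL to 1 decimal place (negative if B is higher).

-2.2 mcg/mL

Regimen A: f = (1/2)^(178/46) ≈ 0.0684; Cmin,ss = (773/118)·f/(1−f) ≈ 0.481 mcg/mL.
Regimen B: f = (1/2)^(118/46) ≈ 0.1690; Cmin,ss = (1543/118)·f/(1−f) ≈ 2.659 mcg/mL.
Difference ≈ 0.481 − 2.659 ≈ -2.178 mcg/mL.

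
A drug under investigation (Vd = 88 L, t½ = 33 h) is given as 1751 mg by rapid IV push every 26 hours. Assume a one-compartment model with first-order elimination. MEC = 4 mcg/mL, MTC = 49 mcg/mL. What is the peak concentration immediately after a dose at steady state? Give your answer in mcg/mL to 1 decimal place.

47.3 mcg/mL

τ/t½ = 26/33 ≈ 0.78788, so fraction remaining f = (1/2)^(26/33) ≈ 0.5792.
At steady state, accumulation factor R = 1/(1 − e^(−kτ)) ≈ 2.3764.
Each bolus raises the concentration by D/Vd = 1751/88 ≈ 19.898 mcg/mL.
Cmax,ss = C₀/(1 − f) ≈ 19.898/0.4208 ≈ 47.286 mcg/mL.
Peak 47.3 mcg/mL vs MTC 49 mcg/mL: below toxic threshold.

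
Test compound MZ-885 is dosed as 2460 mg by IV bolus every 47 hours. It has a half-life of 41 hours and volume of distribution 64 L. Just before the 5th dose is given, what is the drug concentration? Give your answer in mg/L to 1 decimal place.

f = (1/2)^(τ/t½) = (1/2)^(47/41) ≈ 0.4518.
C₀ = D/Vd = 2460/64 ≈ 38.438 mg/L.
Before the 5th dose, 4 doses have been given. Superposition: Cmin = C₀·(f + f² + … + f^4).
≈ 38.438 × (0.4518 + 0.2041 + 0.0922 + 0.0417) ≈ 38.438 × 0.7898 ≈ 30.358 mg/L.

30.4 mg/L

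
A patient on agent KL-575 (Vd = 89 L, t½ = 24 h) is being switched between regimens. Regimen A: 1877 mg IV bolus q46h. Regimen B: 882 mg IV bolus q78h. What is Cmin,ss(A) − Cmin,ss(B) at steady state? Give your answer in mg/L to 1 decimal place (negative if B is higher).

Regimen A: f = (1/2)^(46/24) ≈ 0.2649; Cmin,ss = (1877/89)·f/(1−f) ≈ 7.600 mg/L.
Regimen B: f = (1/2)^(78/24) ≈ 0.1051; Cmin,ss = (882/89)·f/(1−f) ≈ 1.164 mg/L.
Difference ≈ 7.600 − 1.164 ≈ 6.436 mg/L.

6.4 mg/L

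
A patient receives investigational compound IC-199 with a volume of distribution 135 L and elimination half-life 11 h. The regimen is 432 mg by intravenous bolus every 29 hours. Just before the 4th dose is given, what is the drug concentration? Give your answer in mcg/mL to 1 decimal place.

f = (1/2)^(τ/t½) = (1/2)^(29/11) ≈ 0.1608.
C₀ = D/Vd = 432/135 ≈ 3.200 mcg/mL.
Before the 4th dose, 3 doses have been given. Superposition: Cmin = C₀·(f + f² + … + f^3).
≈ 3.200 × (0.1608 + 0.0259 + 0.0042) ≈ 3.200 × 0.1909 ≈ 0.611 mcg/mL.

0.6 mcg/mL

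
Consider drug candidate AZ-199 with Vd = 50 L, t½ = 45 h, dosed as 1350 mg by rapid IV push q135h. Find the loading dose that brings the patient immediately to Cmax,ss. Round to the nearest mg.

1543 mg

f = (1/2)^(135/45) ≈ 0.125000; accumulation ratio R = 1/(1−f) ≈ 1.14286.
Loading dose to hit Cmax,ss on first dose: D_load = D_maint·R ≈ 1350 × 1.14286 ≈ 1542.86 mg.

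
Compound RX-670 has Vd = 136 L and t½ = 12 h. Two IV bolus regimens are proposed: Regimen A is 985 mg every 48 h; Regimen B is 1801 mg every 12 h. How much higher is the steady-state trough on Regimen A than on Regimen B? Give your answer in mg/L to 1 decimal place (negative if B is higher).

-12.8 mg/L

Regimen A: f = (1/2)^(48/12) ≈ 0.0625; Cmin,ss = (985/136)·f/(1−f) ≈ 0.483 mg/L.
Regimen B: f = (1/2)^(12/12) ≈ 0.5000; Cmin,ss = (1801/136)·f/(1−f) ≈ 13.243 mg/L.
Difference ≈ 0.483 − 13.243 ≈ -12.760 mg/L.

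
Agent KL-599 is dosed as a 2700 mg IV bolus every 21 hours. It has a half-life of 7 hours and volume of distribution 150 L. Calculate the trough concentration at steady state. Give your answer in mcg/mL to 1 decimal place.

2.6 mcg/mL

The dosing interval is 3 half-lives, so f = 2^(−3) = 0.125.
At steady state, R = 1/(1 − 0.125) = 8/7.
Single-dose peak C₀ = D/Vd = 2700/150 = 18 mcg/mL.
Steady-state peak Cmax,ss = C₀·R = 18 × 8/7 ≈ 20.571 mcg/mL.
Steady-state trough Cmin,ss = Cmax,ss·f ≈ 20.571 × 0.125 ≈ 2.571 mcg/mL.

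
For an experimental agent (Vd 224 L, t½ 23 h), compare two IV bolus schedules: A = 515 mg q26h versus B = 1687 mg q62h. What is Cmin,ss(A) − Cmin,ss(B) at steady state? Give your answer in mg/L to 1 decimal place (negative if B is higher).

Regimen A: f = (1/2)^(26/23) ≈ 0.4568; Cmin,ss = (515/224)·f/(1−f) ≈ 1.933 mg/L.
Regimen B: f = (1/2)^(62/23) ≈ 0.1544; Cmin,ss = (1687/224)·f/(1−f) ≈ 1.375 mg/L.
Difference ≈ 1.933 − 1.375 ≈ 0.558 mg/L.

0.6 mg/L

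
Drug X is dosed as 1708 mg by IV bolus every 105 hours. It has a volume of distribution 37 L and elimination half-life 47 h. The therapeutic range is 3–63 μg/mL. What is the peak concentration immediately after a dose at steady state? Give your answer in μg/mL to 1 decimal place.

58.6 μg/mL

τ/t½ = 105/47 ≈ 2.234, so fraction remaining f = (1/2)^(105/47) ≈ 0.2126.
At steady state, accumulation factor R = 1/(1 − e^(−kτ)) ≈ 1.2700.
Each bolus raises the concentration by D/Vd = 1708/37 ≈ 46.162 μg/mL.
Steady-state peak Cmax,ss = C₀·R ≈ 46.162 × 1.2700 ≈ 58.626 μg/mL.
Peak 58.6 μg/mL vs MTC 63 μg/mL: below toxic threshold.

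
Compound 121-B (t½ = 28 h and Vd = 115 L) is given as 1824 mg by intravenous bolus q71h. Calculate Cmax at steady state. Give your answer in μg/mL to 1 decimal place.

19.2 μg/mL

k = ln2/t½ = ln2/28 ≈ 0.024755 h⁻¹; fraction remaining f = e^(−kτ) = e^(−0.024755×71) ≈ 0.1725.
Accumulation ratio R = 1/(1 − f) ≈ 1/0.8275 ≈ 1.2085.
Single-dose peak C₀ = D/Vd = 1824/115 ≈ 15.861 μg/mL.
Steady-state peak Cmax,ss = C₀·R ≈ 15.861 × 1.2085 ≈ 19.168 μg/mL.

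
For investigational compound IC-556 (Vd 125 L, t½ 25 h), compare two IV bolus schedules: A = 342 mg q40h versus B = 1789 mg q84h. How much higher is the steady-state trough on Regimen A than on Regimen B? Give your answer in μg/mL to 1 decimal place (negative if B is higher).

Regimen A: f = (1/2)^(40/25) ≈ 0.3299; Cmin,ss = (342/125)·f/(1−f) ≈ 1.347 μg/mL.
Regimen B: f = (1/2)^(84/25) ≈ 0.0974; Cmin,ss = (1789/125)·f/(1−f) ≈ 1.544 μg/mL.
Difference ≈ 1.347 − 1.544 ≈ -0.197 μg/mL.

-0.2 μg/mL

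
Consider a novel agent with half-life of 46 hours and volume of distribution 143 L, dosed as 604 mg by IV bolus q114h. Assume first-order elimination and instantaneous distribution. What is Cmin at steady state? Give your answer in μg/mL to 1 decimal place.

k = ln2/t½ = ln2/46 ≈ 0.015068 h⁻¹; fraction remaining f = e^(−kτ) = e^(−0.015068×114) ≈ 0.1795.
Each bolus raises the concentration by D/Vd = 604/143 ≈ 4.224 μg/mL.
Steady-state trough Cmin,ss = C₀·f/(1−f) ≈ 4.224 × 0.1795/0.8205 ≈ 0.924 μg/mL.

0.9 μg/mL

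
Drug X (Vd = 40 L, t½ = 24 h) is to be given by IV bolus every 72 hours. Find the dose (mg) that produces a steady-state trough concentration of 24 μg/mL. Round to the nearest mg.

6720 mg

τ/t½ = 72/24 ≈ 3, so f = (1/2)^(72/24) ≈ 0.125000.
Cmin,ss = (D/Vd)·f/(1−f), so D = Cmin,ss·Vd·(1−f)/f.
D = 24 × 40 × (1−f)/f ≈ 24 × 40 × 7.00000 ≈ 6720.00 mg.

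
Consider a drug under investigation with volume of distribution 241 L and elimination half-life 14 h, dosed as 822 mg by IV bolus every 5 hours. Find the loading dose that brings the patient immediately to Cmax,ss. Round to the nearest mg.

f = (1/2)^(5/14) ≈ 0.780709; accumulation ratio R = 1/(1−f) ≈ 4.56015.
Loading dose to hit Cmax,ss on first dose: D_load = D_maint·R ≈ 822 × 4.56015 ≈ 3748.44 mg.

3748 mg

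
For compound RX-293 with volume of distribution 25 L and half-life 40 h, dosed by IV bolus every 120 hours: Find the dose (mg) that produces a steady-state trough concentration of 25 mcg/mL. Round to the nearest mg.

τ/t½ = 120/40 ≈ 3, so f = (1/2)^(120/40) ≈ 0.125000.
Cmin,ss = (D/Vd)·f/(1−f), so D = Cmin,ss·Vd·(1−f)/f.
D = 25 × 25 × (1−f)/f ≈ 25 × 25 × 7.00000 ≈ 4375.00 mg.

4375 mg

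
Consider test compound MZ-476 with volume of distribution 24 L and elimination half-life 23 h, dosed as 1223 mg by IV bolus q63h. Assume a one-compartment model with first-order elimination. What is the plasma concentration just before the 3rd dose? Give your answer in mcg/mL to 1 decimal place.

f = (1/2)^(τ/t½) = (1/2)^(63/23) ≈ 0.1498.
C₀ = D/Vd = 1223/24 ≈ 50.958 mcg/mL.
Before the 3rd dose, 2 doses have been given. Superposition: Cmin = C₀·(f + f²).
≈ 50.958 × (0.1498 + 0.0224) ≈ 50.958 × 0.1722 ≈ 8.775 mcg/mL.

8.8 mcg/mL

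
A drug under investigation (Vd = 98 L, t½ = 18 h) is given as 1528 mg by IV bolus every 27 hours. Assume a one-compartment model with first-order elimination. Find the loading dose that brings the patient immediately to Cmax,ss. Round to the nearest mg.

f = (1/2)^(27/18) ≈ 0.353553; accumulation ratio R = 1/(1−f) ≈ 1.54692.
Loading dose to hit Cmax,ss on first dose: D_load = D_maint·R ≈ 1528 × 1.54692 ≈ 2363.69 mg.

2364 mg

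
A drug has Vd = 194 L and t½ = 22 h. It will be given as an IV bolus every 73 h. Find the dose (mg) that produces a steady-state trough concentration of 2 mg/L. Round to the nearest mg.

τ/t½ = 73/22 ≈ 3.3182, so f = (1/2)^(73/22) ≈ 0.100260.
Cmin,ss = (D/Vd)·f/(1−f), so D = Cmin,ss·Vd·(1−f)/f.
D = 2 × 194 × (1−f)/f ≈ 2 × 194 × 8.97407 ≈ 3481.94 mg.

3482 mg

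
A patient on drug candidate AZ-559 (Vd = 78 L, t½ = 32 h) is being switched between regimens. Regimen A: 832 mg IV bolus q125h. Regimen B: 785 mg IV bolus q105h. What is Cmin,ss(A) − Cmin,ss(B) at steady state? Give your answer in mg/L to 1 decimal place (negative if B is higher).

Regimen A: f = (1/2)^(125/32) ≈ 0.0667; Cmin,ss = (832/78)·f/(1−f) ≈ 0.762 mg/L.
Regimen B: f = (1/2)^(105/32) ≈ 0.1029; Cmin,ss = (785/78)·f/(1−f) ≈ 1.154 mg/L.
Difference ≈ 0.762 − 1.154 ≈ -0.392 mg/L.

-0.4 mg/L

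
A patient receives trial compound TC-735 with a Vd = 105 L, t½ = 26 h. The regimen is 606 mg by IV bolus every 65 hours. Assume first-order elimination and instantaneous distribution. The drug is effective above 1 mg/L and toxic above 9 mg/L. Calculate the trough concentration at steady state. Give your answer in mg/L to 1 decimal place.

k = ln2/t½ = ln2/26 ≈ 0.026660 h⁻¹; fraction remaining f = e^(−kτ) = e^(−0.026660×65) ≈ 0.1768.
Each bolus raises the concentration by D/Vd = 606/105 ≈ 5.771 mg/L.
Steady-state trough Cmin,ss = C₀·f/(1−f) ≈ 5.771 × 0.1768/0.8232 ≈ 1.239 mg/L.
Trough 1.2 mg/L vs MEC 1 mg/L: adequate.

1.2 mg/L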